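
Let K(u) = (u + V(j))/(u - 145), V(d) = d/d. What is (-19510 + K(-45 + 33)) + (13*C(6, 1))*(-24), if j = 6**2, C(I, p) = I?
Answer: -3356963/157 ≈ -21382.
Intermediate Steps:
j = 36
V(d) = 1
K(u) = (1 + u)/(-145 + u) (K(u) = (u + 1)/(u - 145) = (1 + u)/(-145 + u))
(-19510 + K(-45 + 33)) + (13*C(6, 1))*(-24) = (-19510 + (1 + (-45 + 33))/(-145 + (-45 + 33))) + (13*6)*(-24) = (-19510 + (1 - 12)/(-145 - 12)) + 78*(-24) = (-19510 - 11/(-157)) - 1872 = (-19510 - 1/157*(-11)) - 1872 = (-19510 + 11/157) - 1872 = -3063059/157 - 1872 = -3356963/157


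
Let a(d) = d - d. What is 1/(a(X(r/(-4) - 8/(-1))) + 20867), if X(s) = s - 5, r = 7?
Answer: 1/20867 ≈ 4.7923e-5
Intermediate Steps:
X(s) = -5 + s
a(d) = 0
1/(a(X(r/(-4) - 8/(-1))) + 20867) = 1/(0 + 20867) = 1/20867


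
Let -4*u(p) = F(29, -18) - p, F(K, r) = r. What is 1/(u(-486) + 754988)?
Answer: 1/754871 ≈ 1.3247e-6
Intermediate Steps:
u(p) = 9/2 + p/4 (u(p) = -(-18 - p)/4 = 9/2 + p/4)
1/(u(-486) + 754988) = 1/((9/2 + (¼)*(-486)) + 754988) = 1/((9/2 - 243/2) + 754988) = 1/(-117 + 754988) = 1/754871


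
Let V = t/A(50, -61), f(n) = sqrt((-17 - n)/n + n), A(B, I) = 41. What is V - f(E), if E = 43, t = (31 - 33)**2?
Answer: 4/41 - sqrt(76927)/43 ≈ -6.3526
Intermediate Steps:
t = 4 (t = (-2)**2 = 4)
f(n) = sqrt(n + (-17 - n)/n) (f(n) = sqrt((-17 - n)/n + n) = sqrt(n + (-17 - n)/n))
V = 4/41 ≈ 0.097561
V - f(E) = 4/41 - sqrt(-1 + 43 - 17/43) = 4/41 - sqrt(1789/43) = 4/41 - sqrt(76927)/43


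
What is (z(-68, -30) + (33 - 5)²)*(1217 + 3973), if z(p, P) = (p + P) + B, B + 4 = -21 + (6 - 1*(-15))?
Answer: 3539580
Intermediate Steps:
B = -4 (B = -4 + (-21 + (6 - 1*(-15))) = -4 + (-21 + (6 + 15)) = -4 + (-21 + 21) = -4 + 0 = -4)
z(p, P) = -4 + P + p (z(p, P) = (p + P) - 4 = (P + p) - 4 = -4 + P + p)
(z(-68, -30) + (33 - 5)²)*(1217 + 3973) = ((-4 - 30 - 68) + (33 - 5)²)*(1217 + 3973) = (-102 + 28²)*5190 = (-102 + 784)*5190 = 682*5190 = 3539580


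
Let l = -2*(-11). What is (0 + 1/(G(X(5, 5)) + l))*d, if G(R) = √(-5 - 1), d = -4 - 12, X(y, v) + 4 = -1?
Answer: -176/245 + 8*I*√6/245 ≈ -0.71837 + 0.079983*I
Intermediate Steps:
X(y, v) = -5 (X(y, v) = -4 - 1 = -5)
l = 22
d = -16
G(R) = I*√6 (G(R) = √(-6) = I*√6)
(0 + 1/(G(X(5, 5)) + l))*d = (0 + 1/(I*√6 + 22))*(-16) = (0 + 1/(22 + I*√6))*(-16) = -16/(22 + I*√6)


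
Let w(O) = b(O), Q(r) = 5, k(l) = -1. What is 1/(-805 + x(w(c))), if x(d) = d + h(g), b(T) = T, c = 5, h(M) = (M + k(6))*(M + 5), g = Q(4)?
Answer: -1/760 ≈ -0.0013158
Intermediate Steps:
g = 5
h(M) = (-1 + M)*(5 + M) (h(M) = (M - 1)*(M + 5) = (-1 + M)*(5 + M))
w(O) = O
x(d) = 40 + d (x(d) = d + (-5 + 5² + 4*5) = d + (-5 + 25 + 20) = d + 40 = 40 + d)
1/(-805 + x(w(c))) = 1/(-805 + (40 + 5)) = 1/(-805 + 45) = 1/(-760) = -1/760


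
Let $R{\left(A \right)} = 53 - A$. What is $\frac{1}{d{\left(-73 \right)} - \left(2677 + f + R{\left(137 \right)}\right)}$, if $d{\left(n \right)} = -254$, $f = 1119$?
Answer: $- \frac{1}{3966} \approx -0.00025214$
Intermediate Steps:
$\frac{1}{d{\left(-73 \right)} - \left(2677 + f + R{\left(137 \right)}\right)} = \frac{1}{-254 - \left(3849 - 137\right)} = \frac{1}{-254 + \left(\left(\left(-4048 + 1371\right) - 1119\right) - \left(53 - 137\right)\right)} = \frac{1}{-254 - 3712} = \frac{1}{-3966} = - \frac{1}{3966}$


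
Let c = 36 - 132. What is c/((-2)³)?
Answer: 12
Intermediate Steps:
c = -96
c/((-2)³) = -96/((-2)³) = -96/(-8) = -96*(-⅛) = 12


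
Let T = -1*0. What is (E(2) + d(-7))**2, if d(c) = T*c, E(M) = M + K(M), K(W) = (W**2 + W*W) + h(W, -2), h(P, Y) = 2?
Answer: 144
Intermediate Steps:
T = 0
K(W) = 2 + 2*W**2 (K(W) = (W**2 + W*W) + 2 = (W**2 + W**2) + 2 = 2*W**2 + 2 = 2 + 2*W**2)
E(M) = 2 + M + 2*M**2 (E(M) = M + (2 + 2*M**2) = 2 + M + 2*M**2)
d(c) = 0 (d(c) = 0*c = 0)
(E(2) + d(-7))**2 = ((2 + 2 + 2*2**2) + 0)**2 = ((2 + 2 + 2*4) + 0)**2 = ((2 + 2 + 8) + 0)**2 = (12 + 0)**2 = 12**2 = 144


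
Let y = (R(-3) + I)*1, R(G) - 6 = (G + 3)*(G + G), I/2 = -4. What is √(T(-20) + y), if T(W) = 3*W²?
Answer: √1198 ≈ 34.612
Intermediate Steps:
I = -8 (I = 2*(-4) = -8)
R(G) = 6 + 2*G*(3 + G) (R(G) = 6 + (G + 3)*(G + G) = 6 + (3 + G)*(2*G) = 6 + 2*G*(3 + G))
y = -2 (y = ((6 + 2*(-3)² + 6*(-3)) - 8)*1 = ((6 + 2*9 - 18) - 8)*1 = ((6 + 18 - 18) - 8)*1 = (6 - 8)*1 = -2*1 = -2)
√(T(-20) + y) = √(3*(-20)² - 2) = √(3*400 - 2) = √(1200 - 2) = √1198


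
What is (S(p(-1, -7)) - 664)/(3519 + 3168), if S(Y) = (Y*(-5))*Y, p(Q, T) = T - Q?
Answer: -844/6687 ≈ -0.12621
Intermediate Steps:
S(Y) = -5*Y² (S(Y) = (-5*Y)*Y = -5*Y²)
(S(p(-1, -7)) - 664)/(3519 + 3168) = (-5*(-7 - 1*(-1))² - 664)/(3519 + 3168) = (-5*(-7 + 1)² - 664)/6687 = (-5*(-6)² - 664)*(1/6687) = (-5*36 - 664)*(1/6687) = (-180 - 664)*(1/6687) = -844*1/6687 = -844/6687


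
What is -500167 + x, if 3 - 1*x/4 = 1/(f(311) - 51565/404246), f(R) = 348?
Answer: -70334820153649/140626043 ≈ -5.0016e+5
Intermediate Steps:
x = 1685895532/140626043 (x = 12 - 4/(348 - 51565/404246) = 12 - 4/140626043/404246 = 12 - 4*404246/140626043 = 12 - 1616984/140626043 = 1685895532/140626043 ≈ 11.988)
-500167 + x = -500167 + 1685895532/140626043 = -70334820153649/140626043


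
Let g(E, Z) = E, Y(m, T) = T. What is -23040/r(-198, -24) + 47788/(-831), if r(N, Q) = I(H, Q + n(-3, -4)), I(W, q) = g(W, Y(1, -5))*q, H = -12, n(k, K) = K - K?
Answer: -114268/831 ≈ -137.51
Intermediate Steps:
n(k, K) = 0
I(W, q) = W*q
r(N, Q) = -12*Q (r(N, Q) = -12*(Q + 0) = -12*Q)
-23040/r(-198, -24) + 47788/(-831) = -23040/((-12*(-24))) + 47788/(-831) = -23040/288 + 47788*(-1/831) = -23040*1/288 - 47788/831 = -80 - 47788/831 = -114268/831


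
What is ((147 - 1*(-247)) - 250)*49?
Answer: 7056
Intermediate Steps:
((147 - 1*(-247)) - 250)*49 = ((147 + 247) - 250)*49 = (394 - 250)*49 = 144*49 = 7056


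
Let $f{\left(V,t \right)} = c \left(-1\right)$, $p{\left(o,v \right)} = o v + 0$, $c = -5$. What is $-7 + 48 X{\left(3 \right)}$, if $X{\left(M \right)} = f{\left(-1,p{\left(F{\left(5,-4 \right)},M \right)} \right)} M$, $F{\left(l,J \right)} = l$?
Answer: $713$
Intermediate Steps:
$p{\left(o,v \right)} = o v$
$f{\left(V,t \right)} = 5$ ($f{\left(V,t \right)} = \left(-5\right) \left(-1\right) = 5$)
$X{\left(M \right)} = 5 M$
$-7 + 48 X{\left(3 \right)} = -7 + 48 \cdot 5 \cdot 3 = -7 + 48 \cdot 15 = -7 + 720 = 713$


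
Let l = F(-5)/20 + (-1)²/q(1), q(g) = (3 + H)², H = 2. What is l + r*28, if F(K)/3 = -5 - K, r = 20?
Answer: 14001/25 ≈ 560.04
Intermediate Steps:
q(g) = 25 (q(g) = (3 + 2)² = 5² = 25)
F(K) = -15 - 3*K (F(K) = 3*(-5 - K) = -15 - 3*K)
l = 1/25 (l = (-15 - 3*(-5))/20 + (-1)²/25 = (-15 + 15)*(1/20) + 1*(1/25) = 0*(1/20) + 1/25 = 0 + 1/25 = 1/25 ≈ 0.040000)
l + r*28 = 1/25 + 20*28 = 1/25 + 560 = 14001/25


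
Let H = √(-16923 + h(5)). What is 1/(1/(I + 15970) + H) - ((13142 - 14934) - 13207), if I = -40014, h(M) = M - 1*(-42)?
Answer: (-9045*I + 721271912*√4219)/(I + 48088*√4219) ≈ 14999.0 - 0.0076978*I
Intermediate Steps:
h(M) = 42 + M (h(M) = M + 42 = 42 + M)
H = 2*I*√4219 (H = √(-16923 + (42 + 5)) = √(-16923 + 47) = √(-16876) = 2*I*√4219 ≈ 129.91*I)
1/(1/(I + 15970) + H) - ((13142 - 14934) - 13207) = 1/(1/(-40014 + 15970) + 2*I*√4219) - ((13142 - 14934) - 13207) = 1/(1/(-24044) + 2*I*√4219) - (-1792 - 13207) = 1/(-1/24044 + 2*I*√4219) - 1*(-14999) = 1/(-1/24044 + 2*I*√4219) + 14999 = 14999 + 1/(-1/24044 + 2*I*√4219)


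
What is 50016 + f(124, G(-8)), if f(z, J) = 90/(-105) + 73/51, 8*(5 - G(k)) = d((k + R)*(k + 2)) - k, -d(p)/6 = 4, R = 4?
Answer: 17855917/357 ≈ 50017.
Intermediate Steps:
d(p) = -24 (d(p) = -6*4 = -24)
G(k) = 8 + k/8 (G(k) = 5 - (-24 - k)/8 = 5 + (3 + k/8) = 8 + k/8)
f(z, J) = 205/357 (f(z, J) = 90*(-1/105) + 73*(1/51) = -6/7 + 73/51 = 205/357)
50016 + f(124, G(-8)) = 50016 + 205/357 = 17855917/357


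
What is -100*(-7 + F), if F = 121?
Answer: -11400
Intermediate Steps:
-100*(-7 + F) = -100*(-7 + 121) = -100*114 = -11400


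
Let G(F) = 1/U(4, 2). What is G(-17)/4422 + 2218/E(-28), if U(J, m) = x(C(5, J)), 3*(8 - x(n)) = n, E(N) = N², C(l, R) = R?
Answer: 2043357/722260 ≈ 2.8291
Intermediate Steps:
x(n) = 8 - n/3
U(J, m) = 8 - J/3
G(F) = 3/20 (G(F) = 1/(8 - ⅓*4) = 1/(8 - 4/3) = 1/(20/3) = 3/20)
G(-17)/4422 + 2218/E(-28) = (3/20)/4422 + 2218/((-28)²) = (3/20)*(1/4422) + 2218/784 = 1/29480 + 2218*(1/784) = 1/29480 + 1109/392 = 2043357/722260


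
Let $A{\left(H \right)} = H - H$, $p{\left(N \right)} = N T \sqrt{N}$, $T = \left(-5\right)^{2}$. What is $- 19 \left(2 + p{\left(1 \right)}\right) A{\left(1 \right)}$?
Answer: $0$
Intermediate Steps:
$T = 25$
$p{\left(N \right)} = 25 N^{\frac{3}{2}}$ ($p{\left(N \right)} = N 25 \sqrt{N} = 25 N \sqrt{N} = 25 N^{\frac{3}{2}}$)
$A{\left(H \right)} = 0$
$- 19 \left(2 + p{\left(1 \right)}\right) A{\left(1 \right)} = - 19 \left(2 + 25 \cdot 1^{\frac{3}{2}}\right) 0 = - 19 \left(2 + 25 \cdot 1\right) 0 = - 19 \left(2 + 25\right) 0 = - 19 \cdot 27 \cdot 0 = \left(-19\right) 0 = 0$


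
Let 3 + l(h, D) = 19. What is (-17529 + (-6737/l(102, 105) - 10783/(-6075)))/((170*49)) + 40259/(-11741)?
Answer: -53079784099327/9506405916000 ≈ -5.5836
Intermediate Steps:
l(h, D) = 16 (l(h, D) = -3 + 19 = 16)
(-17529 + (-6737/l(102, 105) - 10783/(-6075)))/((170*49)) + 40259/(-11741) = (-17529 + (-6737/16 - 10783/(-6075)))/((170*49)) + 40259/(-11741) = (-17529 + (-6737*1/16 - 10783*(-1/6075)))/8330 + 40259*(-1/11741) = (-17529 + (-6737/16 + 10783/6075))*(1/8330) - 40259/11741 = (-17529 - 40754747/97200)*(1/8330) - 40259/11741 = -1744573547/97200*1/8330 - 40259/11741 = -1744573547/809676000 - 40259/11741 = -53079784099327/9506405916000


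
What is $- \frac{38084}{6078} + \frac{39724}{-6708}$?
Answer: $- \frac{6901527}{566267} \approx -12.188$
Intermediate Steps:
$- \frac{38084}{6078} + \frac{39724}{-6708} = \left(-38084\right) \frac{1}{6078} + 39724 \left(- \frac{1}{6708}\right) = - \frac{19042}{3039} - \frac{9931}{1677} = - \frac{6901527}{566267}$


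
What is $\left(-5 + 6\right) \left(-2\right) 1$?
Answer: $-2$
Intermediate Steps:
$\left(-5 + 6\right) \left(-2\right) 1 = 1 \left(-2\right) 1 = \left(-2\right) 1 = -2$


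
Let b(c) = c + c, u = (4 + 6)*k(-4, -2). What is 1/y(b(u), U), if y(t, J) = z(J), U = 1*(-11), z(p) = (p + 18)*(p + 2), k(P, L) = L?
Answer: -1/63 ≈ -0.015873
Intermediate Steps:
z(p) = (2 + p)*(18 + p) (z(p) = (18 + p)*(2 + p) = (2 + p)*(18 + p))
u = -20 (u = (4 + 6)*(-2) = 10*(-2) = -20)
U = -11
b(c) = 2*c
y(t, J) = 36 + J**2 + 20*J
1/y(b(u), U) = 1/(36 + (-11)**2 + 20*(-11)) = 1/(36 + 121 - 220) = 1/(-63) = -1/63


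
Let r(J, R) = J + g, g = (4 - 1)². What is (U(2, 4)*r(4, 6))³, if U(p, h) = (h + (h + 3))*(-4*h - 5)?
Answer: -27081081027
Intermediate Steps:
g = 9 (g = 3² = 9)
r(J, R) = 9 + J (r(J, R) = J + 9 = 9 + J)
U(p, h) = (-5 - 4*h)*(3 + 2*h) (U(p, h) = (h + (3 + h))*(-5 - 4*h) = (3 + 2*h)*(-5 - 4*h) = (-5 - 4*h)*(3 + 2*h))
(U(2, 4)*r(4, 6))³ = ((-15 - 22*4 - 8*4²)*(9 + 4))³ = ((-15 - 88 - 8*16)*13)³ = ((-15 - 88 - 128)*13)³ = (-231*13)³ = (-3003)³ = -27081081027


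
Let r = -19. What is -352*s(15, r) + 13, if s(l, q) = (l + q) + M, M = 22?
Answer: -6323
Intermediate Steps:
s(l, q) = 22 + l + q (s(l, q) = (l + q) + 22 = 22 + l + q)
-352*s(15, r) + 13 = -352*(22 + 15 - 19) + 13 = -352*18 + 13 = -6336 + 13 = -6323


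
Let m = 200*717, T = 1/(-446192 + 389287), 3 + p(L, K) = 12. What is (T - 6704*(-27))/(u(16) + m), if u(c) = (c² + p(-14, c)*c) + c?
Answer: 10300260239/8183849480 ≈ 1.2586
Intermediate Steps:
p(L, K) = 9 (p(L, K) = -3 + 12 = 9)
T = -1/56905 (T = 1/(-56905) = -1/56905 ≈ -1.7573e-5)
m = 143400
u(c) = c² + 10*c (u(c) = (c² + 9*c) + c = c² + 10*c)
(T - 6704*(-27))/(u(16) + m) = (-1/56905 - 6704*(-27))/(16*(10 + 16) + 143400) = (-1/56905 + 181008)/(16*26 + 143400) = 10300260239/(56905*(416 + 143400)) = (10300260239/56905)/143816 = (10300260239/56905)*(1/143816) = 10300260239/8183849480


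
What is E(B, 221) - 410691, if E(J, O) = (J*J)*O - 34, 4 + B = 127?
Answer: 2932784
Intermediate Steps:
B = 123 (B = -4 + 127 = 123)
E(J, O) = -34 + O*J² (E(J, O) = J²*O - 34 = O*J² - 34 = -34 + O*J²)
E(B, 221) - 410691 = (-34 + 221*123²) - 410691 = (-34 + 221*15129) - 410691 = (-34 + 3343509) - 410691 = 3343475 - 410691 = 2932784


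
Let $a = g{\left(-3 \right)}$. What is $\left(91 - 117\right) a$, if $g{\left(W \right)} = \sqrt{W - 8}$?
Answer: $- 26 i \sqrt{11} \approx - 86.232 i$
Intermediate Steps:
$g{\left(W \right)} = \sqrt{-8 + W}$
$a = i \sqrt{11}$ ($a = \sqrt{-8 - 3} = \sqrt{-11} = i \sqrt{11} \approx 3.3166 i$)
$\left(91 - 117\right) a = \left(91 - 117\right) i \sqrt{11} = - 26 i \sqrt{11}$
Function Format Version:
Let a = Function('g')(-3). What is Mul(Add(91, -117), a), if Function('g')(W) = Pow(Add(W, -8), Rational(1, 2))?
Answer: Mul(-26, I, Pow(11, Rational(1, 2))) ≈ Mul(-86.232, I)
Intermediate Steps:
Function('g')(W) = Pow(Add(-8, W), Rational(1, 2))
a = Mul(I, Pow(11, Rational(1, 2))) (a = Pow(Add(-8, -3), Rational(1, 2)) = Pow(-11, Rational(1, 2)) = Mul(I, Pow(11, Rational(1, 2))) ≈ Mul(3.3166, I))
Mul(Add(91, -117), a) = Mul(Add(91, -117), Mul(I, Pow(11, Rational(1, 2)))) = Mul(-26, Mul(I, Pow(11, Rational(1, 2)))) = Mul(-26, I, Pow(11, Rational(1, 2)))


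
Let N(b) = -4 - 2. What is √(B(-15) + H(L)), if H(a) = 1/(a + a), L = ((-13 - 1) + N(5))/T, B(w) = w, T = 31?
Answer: I*√6310/20 ≈ 3.9718*I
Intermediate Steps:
N(b) = -6
L = -20/31 (L = ((-13 - 1) - 6)/31 = (-14 - 6)*(1/31) = -20*1/31 = -20/31 ≈ -0.64516)
H(a) = 1/(2*a)
√(B(-15) + H(L)) = √(-15 + 1/(2*(-20/31))) = √(-15 + (½)*(-31/20)) = √(-15 - 31/40) = √(-631/40) = I*√6310/20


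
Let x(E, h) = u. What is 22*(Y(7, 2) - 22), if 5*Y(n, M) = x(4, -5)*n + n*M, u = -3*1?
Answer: -2574/5 ≈ -514.80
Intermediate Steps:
u = -3
x(E, h) = -3
Y(n, M) = -3*n/5 + M*n/5 (Y(n, M) = (-3*n + n*M)/5 = (-3*n + M*n)/5 = -3*n/5 + M*n/5)
22*(Y(7, 2) - 22) = 22*((⅕)*7*(-3 + 2) - 22) = 22*((⅕)*7*(-1) - 22) = 22*(-7/5 - 22) = 22*(-117/5) = -2574/5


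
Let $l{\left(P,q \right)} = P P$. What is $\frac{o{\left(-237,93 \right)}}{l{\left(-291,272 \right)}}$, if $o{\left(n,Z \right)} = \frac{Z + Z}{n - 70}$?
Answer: $- \frac{62}{8665689} \approx -7.1547 \cdot 10^{-6}$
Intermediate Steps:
$l{\left(P,q \right)} = P^{2}$
$o{\left(n,Z \right)} = \frac{2 Z}{-70 + n}$
$\frac{o{\left(-237,93 \right)}}{l{\left(-291,272 \right)}} = \frac{2 \cdot 93 \frac{1}{-70 - 237}}{\left(-291\right)^{2}} = \frac{2 \cdot 93 \frac{1}{-307}}{84681} = 2 \cdot 93 \left(- \frac{1}{307}\right) \frac{1}{84681} = \left(- \frac{186}{307}\right) \frac{1}{84681} = - \frac{62}{8665689}$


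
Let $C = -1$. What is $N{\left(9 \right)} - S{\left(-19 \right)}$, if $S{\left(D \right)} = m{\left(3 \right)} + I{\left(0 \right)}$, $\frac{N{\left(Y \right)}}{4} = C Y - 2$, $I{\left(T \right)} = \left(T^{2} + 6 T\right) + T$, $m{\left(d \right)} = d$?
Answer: $-47$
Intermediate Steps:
$I{\left(T \right)} = T^{2} + 7 T$
$N{\left(Y \right)} = -8 - 4 Y$ ($N{\left(Y \right)} = 4 \left(- Y - 2\right) = 4 \left(-2 - Y\right) = -8 - 4 Y$)
$S{\left(D \right)} = 3$ ($S{\left(D \right)} = 3 + 0 \left(7 + 0\right) = 3 + 0 \cdot 7 = 3 + 0 = 3$)
$N{\left(9 \right)} - S{\left(-19 \right)} = \left(-8 - 36\right) - 3 = -44 - 3 = -47$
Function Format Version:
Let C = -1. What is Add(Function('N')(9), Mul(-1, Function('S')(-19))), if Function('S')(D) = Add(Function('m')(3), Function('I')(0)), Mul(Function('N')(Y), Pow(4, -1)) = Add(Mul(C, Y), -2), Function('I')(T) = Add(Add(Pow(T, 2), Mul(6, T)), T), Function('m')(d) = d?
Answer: -47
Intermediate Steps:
Function('I')(T) = Add(Pow(T, 2), Mul(7, T))
Function('N')(Y) = Add(-8, Mul(-4, Y)) (Function('N')(Y) = Mul(4, Add(Mul(-1, Y), -2)) = Mul(4, Add(-2, Mul(-1, Y))) = Add(-8, Mul(-4, Y)))
Function('S')(D) = 3 (Function('S')(D) = Add(3, Mul(0, Add(7, 0))) = Add(3, Mul(0, 7)) = Add(3, 0) = 3)
Add(Function('N')(9), Mul(-1, Function('S')(-19))) = Add(Add(-8, Mul(-4, 9)), Mul(-1, 3)) = Add(Add(-8, -36), -3) = Add(-44, -3) = -47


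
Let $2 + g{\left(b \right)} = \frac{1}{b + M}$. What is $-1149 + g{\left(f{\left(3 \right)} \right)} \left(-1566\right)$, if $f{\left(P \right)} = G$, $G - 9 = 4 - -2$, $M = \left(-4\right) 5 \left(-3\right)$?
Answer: $\frac{49053}{25} \approx 1962.1$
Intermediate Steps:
$M = 60$ ($M = \left(-20\right) \left(-3\right) = 60$)
$G = 15$ ($G = 9 + \left(4 - -2\right) = 9 + \left(4 + 2\right) = 9 + 6 = 15$)
$f{\left(P \right)} = 15$
$g{\left(b \right)} = -2 + \frac{1}{60 + b}$ ($g{\left(b \right)} = -2 + \frac{1}{b + 60} = -2 + \frac{1}{60 + b}$)
$-1149 + g{\left(f{\left(3 \right)} \right)} \left(-1566\right) = -1149 + \frac{-119 - 30}{60 + 15} \left(-1566\right) = -1149 + \frac{-119 - 30}{75} \left(-1566\right) = -1149 + \frac{1}{75} \left(-149\right) \left(-1566\right) = -1149 - - \frac{77778}{25} = -1149 + \frac{77778}{25} = \frac{49053}{25}$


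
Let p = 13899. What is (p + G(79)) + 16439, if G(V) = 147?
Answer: 30485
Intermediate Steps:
(p + G(79)) + 16439 = (13899 + 147) + 16439 = 14046 + 16439 = 30485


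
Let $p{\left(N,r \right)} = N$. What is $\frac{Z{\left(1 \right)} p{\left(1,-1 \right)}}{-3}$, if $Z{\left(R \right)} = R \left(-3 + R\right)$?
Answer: $\frac{2}{3} \approx 0.66667$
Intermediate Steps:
$\frac{Z{\left(1 \right)} p{\left(1,-1 \right)}}{-3} = \frac{1 \left(-3 + 1\right) 1}{-3} = 1 \left(-2\right) 1 \left(- \frac{1}{3}\right) = \left(-2\right) 1 \left(- \frac{1}{3}\right) = \left(-2\right) \left(- \frac{1}{3}\right) = \frac{2}{3}$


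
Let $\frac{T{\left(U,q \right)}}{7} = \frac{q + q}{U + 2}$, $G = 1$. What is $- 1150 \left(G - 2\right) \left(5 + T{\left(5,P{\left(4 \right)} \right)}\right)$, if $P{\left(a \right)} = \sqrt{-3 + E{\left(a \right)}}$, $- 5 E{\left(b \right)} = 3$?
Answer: $5750 + 1380 i \sqrt{10} \approx 5750.0 + 4363.9 i$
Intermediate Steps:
$E{\left(b \right)} = - \frac{3}{5}$ ($E{\left(b \right)} = \left(- \frac{1}{5}\right) 3 = - \frac{3}{5}$)
$P{\left(a \right)} = \frac{3 i \sqrt{10}}{5}$ ($P{\left(a \right)} = \sqrt{-3 - \frac{3}{5}} = \sqrt{- \frac{18}{5}} = \frac{3 i \sqrt{10}}{5}$)
$T{\left(U,q \right)} = \frac{14 q}{2 + U}$ ($T{\left(U,q \right)} = 7 \frac{q + q}{U + 2} = 7 \frac{2 q}{2 + U} = \frac{14 q}{2 + U}$)
$- 1150 \left(G - 2\right) \left(5 + T{\left(5,P{\left(4 \right)} \right)}\right) = - 1150 \left(1 - 2\right) \left(5 + \frac{14 \frac{3 i \sqrt{10}}{5}}{2 + 5}\right) = - 1150 \left(- (5 + \frac{14 \frac{3 i \sqrt{10}}{5}}{7})\right) = - 1150 \left(- (5 + 14 \frac{3 i \sqrt{10}}{5} \cdot \frac{1}{7})\right) = - 1150 \left(- (5 + \frac{6 i \sqrt{10}}{5})\right) = - 1150 \left(-5 - \frac{6 i \sqrt{10}}{5}\right) = 5750 + 1380 i \sqrt{10}$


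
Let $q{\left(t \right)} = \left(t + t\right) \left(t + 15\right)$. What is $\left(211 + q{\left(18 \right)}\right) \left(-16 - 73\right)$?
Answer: $-124511$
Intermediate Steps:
$q{\left(t \right)} = 2 t \left(15 + t\right)$
$\left(211 + q{\left(18 \right)}\right) \left(-16 - 73\right) = \left(211 + 2 \cdot 18 \left(15 + 18\right)\right) \left(-16 - 73\right) = \left(211 + 2 \cdot 18 \cdot 33\right) \left(-89\right) = \left(211 + 1188\right) \left(-89\right) = 1399 \left(-89\right) = -124511$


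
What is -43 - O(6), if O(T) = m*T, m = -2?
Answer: -31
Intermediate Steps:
O(T) = -2*T
-43 - O(6) = -43 - (-2)*6 = -43 - 1*(-12) = -43 + 12 = -31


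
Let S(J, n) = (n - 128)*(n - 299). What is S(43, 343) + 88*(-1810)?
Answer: -149820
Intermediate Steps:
S(J, n) = (-299 + n)*(-128 + n) (S(J, n) = (-128 + n)*(-299 + n) = (-299 + n)*(-128 + n))
S(43, 343) + 88*(-1810) = (38272 + 343² - 427*343) + 88*(-1810) = (38272 + 117649 - 146461) - 159280 = 9460 - 159280 = -149820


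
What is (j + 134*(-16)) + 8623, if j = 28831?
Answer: 35310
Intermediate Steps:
(j + 134*(-16)) + 8623 = (28831 + 134*(-16)) + 8623 = (28831 - 2144) + 8623 = 26687 + 8623 = 35310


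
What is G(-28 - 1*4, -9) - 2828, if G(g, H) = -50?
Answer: -2878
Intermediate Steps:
G(-28 - 1*4, -9) - 2828 = -50 - 2828 = -2878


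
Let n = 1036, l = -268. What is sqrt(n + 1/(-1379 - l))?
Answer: sqrt(1278755445)/1111 ≈ 32.187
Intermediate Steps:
sqrt(n + 1/(-1379 - l)) = sqrt(1036 + 1/(-1379 - 1*(-268))) = sqrt(1036 + 1/(-1379 + 268)) = sqrt(1036 + 1/(-1111)) = sqrt(1036 - 1/1111) = sqrt(1150995/1111) = sqrt(1278755445)/1111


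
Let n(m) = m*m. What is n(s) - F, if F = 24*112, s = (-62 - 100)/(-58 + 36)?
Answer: -318687/121 ≈ -2633.8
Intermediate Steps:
s = 81/11 (s = -162/(-22) = -162*(-1/22) = 81/11 ≈ 7.3636)
n(m) = m²
F = 2688
n(s) - F = (81/11)² - 1*2688 = 6561/121 - 2688 = -318687/121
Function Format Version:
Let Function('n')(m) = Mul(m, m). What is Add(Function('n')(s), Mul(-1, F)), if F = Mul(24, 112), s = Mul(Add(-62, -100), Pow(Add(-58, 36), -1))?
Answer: Rational(-318687, 121) ≈ -2633.8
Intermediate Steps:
s = Rational(81, 11) (s = Mul(-162, Pow(-22, -1)) = Mul(-162, Rational(-1, 22)) = Rational(81, 11) ≈ 7.3636)
Function('n')(m) = Pow(m, 2)
F = 2688
Add(Function('n')(s), Mul(-1, F)) = Add(Pow(Rational(81, 11), 2), Mul(-1, 2688)) = Add(Rational(6561, 121), -2688) = Rational(-318687, 121)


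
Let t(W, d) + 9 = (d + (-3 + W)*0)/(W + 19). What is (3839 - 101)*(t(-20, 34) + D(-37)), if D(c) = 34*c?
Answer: -4863138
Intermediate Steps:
t(W, d) = -9 + d/(19 + W) (t(W, d) = -9 + (d + (-3 + W)*0)/(W + 19) = -9 + (d + 0)/(19 + W) = -9 + d/(19 + W))
(3839 - 101)*(t(-20, 34) + D(-37)) = (3839 - 101)*((-171 + 34 - 9*(-20))/(19 - 20) + 34*(-37)) = 3738*((-171 + 34 + 180)/(-1) - 1258) = 3738*(-1*43 - 1258) = 3738*(-43 - 1258) = 3738*(-1301) = -4863138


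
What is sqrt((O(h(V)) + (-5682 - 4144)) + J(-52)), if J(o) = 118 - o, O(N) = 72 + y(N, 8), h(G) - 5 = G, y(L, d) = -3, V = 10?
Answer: I*sqrt(9587) ≈ 97.913*I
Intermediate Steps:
h(G) = 5 + G
O(N) = 69 (O(N) = 72 - 3 = 69)
sqrt((O(h(V)) + (-5682 - 4144)) + J(-52)) = sqrt((69 + (-5682 - 4144)) + (118 - 1*(-52))) = sqrt((69 - 9826) + (118 + 52)) = sqrt(-9757 + 170) = sqrt(-9587) = I*sqrt(9587)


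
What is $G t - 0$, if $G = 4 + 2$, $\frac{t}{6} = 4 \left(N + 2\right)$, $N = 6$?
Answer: $1152$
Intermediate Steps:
$t = 192$ ($t = 6 \cdot 4 \left(6 + 2\right) = 6 \cdot 4 \cdot 8 = 6 \cdot 32 = 192$)
$G = 6$
$G t - 0 = 6 \cdot 192 - 0 = 1152 + \left(-11 + 11\right) = 1152 + 0 = 1152$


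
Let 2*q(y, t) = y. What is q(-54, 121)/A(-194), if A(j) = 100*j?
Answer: 27/19400 ≈ 0.0013918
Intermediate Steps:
q(y, t) = y/2
q(-54, 121)/A(-194) = ((½)*(-54))/((100*(-194))) = -27/(-19400) = -27*(-1/19400) = 27/19400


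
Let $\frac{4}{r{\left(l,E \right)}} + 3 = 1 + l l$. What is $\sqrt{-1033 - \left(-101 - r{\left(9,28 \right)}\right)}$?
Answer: $\frac{2 i \sqrt{1454074}}{79} \approx 30.528 i$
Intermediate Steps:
$r{\left(l,E \right)} = \frac{4}{-2 + l^{2}}$ ($r{\left(l,E \right)} = \frac{4}{-3 + \left(1 + l l\right)} = \frac{4}{-3 + \left(1 + l^{2}\right)} = \frac{4}{-2 + l^{2}}$)
$\sqrt{-1033 - \left(-101 - r{\left(9,28 \right)}\right)} = \sqrt{-1033 - \left(-101 - \frac{4}{-2 + 9^{2}}\right)} = \sqrt{-1033 - \left(-101 - \frac{4}{-2 + 81}\right)} = \sqrt{-1033 - \left(-101 - \frac{4}{79}\right)} = \sqrt{-1033 + \left(\left(611 + 4 \cdot \frac{1}{79}\right) - 510\right)} = \sqrt{-1033 + \left(\left(611 + \frac{4}{79}\right) - 510\right)} = \sqrt{-1033 + \left(\frac{48273}{79} - 510\right)} = \sqrt{-1033 + \frac{7983}{79}} = \sqrt{- \frac{73624}{79}} = \frac{2 i \sqrt{1454074}}{79}$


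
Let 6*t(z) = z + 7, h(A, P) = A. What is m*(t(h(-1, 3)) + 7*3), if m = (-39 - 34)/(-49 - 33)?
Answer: 803/41 ≈ 19.585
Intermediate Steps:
t(z) = 7/6 + z/6 (t(z) = (z + 7)/6 = (7 + z)/6 = 7/6 + z/6)
m = 73/82 (m = -73/(-82) = -73*(-1/82) = 73/82 ≈ 0.89024)
m*(t(h(-1, 3)) + 7*3) = 73*((7/6 + (⅙)*(-1)) + 7*3)/82 = 73*((7/6 - ⅙) + 21)/82 = 73*(1 + 21)/82 = (73/82)*22 = 803/41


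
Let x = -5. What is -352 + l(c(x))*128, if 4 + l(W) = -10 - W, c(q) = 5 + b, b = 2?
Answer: -3040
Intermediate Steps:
c(q) = 7 (c(q) = 5 + 2 = 7)
l(W) = -14 - W (l(W) = -4 + (-10 - W) = -14 - W)
-352 + l(c(x))*128 = -352 + (-14 - 1*7)*128 = -352 + (-14 - 7)*128 = -352 - 21*128 = -352 - 2688 = -3040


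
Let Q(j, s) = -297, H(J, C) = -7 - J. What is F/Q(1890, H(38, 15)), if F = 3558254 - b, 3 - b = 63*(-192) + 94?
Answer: -1182083/99 ≈ -11940.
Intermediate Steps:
b = 12005 (b = 3 - (63*(-192) + 94) = 3 - (-12096 + 94) = 3 - 1*(-12002) = 3 + 12002 = 12005)
F = 3546249 (F = 3558254 - 1*12005 = 3558254 - 12005 = 3546249)
F/Q(1890, H(38, 15)) = 3546249/(-297) = 3546249*(-1/297) = -1182083/99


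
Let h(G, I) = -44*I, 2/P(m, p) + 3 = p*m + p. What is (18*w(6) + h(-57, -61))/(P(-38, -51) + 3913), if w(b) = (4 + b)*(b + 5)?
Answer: 4393488/3686047 ≈ 1.1919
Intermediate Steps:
P(m, p) = 2/(-3 + p + m*p) (P(m, p) = 2/(-3 + (p*m + p)) = 2/(-3 + (m*p + p)) = 2/(-3 + (p + m*p)) = 2/(-3 + p + m*p))
w(b) = (4 + b)*(5 + b)
(18*w(6) + h(-57, -61))/(P(-38, -51) + 3913) = (18*(20 + 6**2 + 9*6) - 44*(-61))/(2/(-3 - 51 - 38*(-51)) + 3913) = (18*(20 + 36 + 54) + 2684)/(2/(-3 - 51 + 1938) + 3913) = (18*110 + 2684)/(2/1884 + 3913) = (1980 + 2684)/(2*(1/1884) + 3913) = 4664/(1/942 + 3913) = 4664/(3686047/942) = 4664*(942/3686047) = 4393488/3686047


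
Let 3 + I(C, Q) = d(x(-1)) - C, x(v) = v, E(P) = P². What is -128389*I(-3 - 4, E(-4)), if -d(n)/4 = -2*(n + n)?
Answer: 1540668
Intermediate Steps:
d(n) = 16*n (d(n) = -(-8)*(n + n) = -(-8)*2*n = -(-16)*n = 16*n)
I(C, Q) = -19 - C (I(C, Q) = -3 + (16*(-1) - C) = -3 + (-16 - C) = -19 - C)
-128389*I(-3 - 4, E(-4)) = -128389*(-19 - (-3 - 4)) = -128389*(-19 - 1*(-7)) = -128389*(-19 + 7) = -128389*(-12) = 1540668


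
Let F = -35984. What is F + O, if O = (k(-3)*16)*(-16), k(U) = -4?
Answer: -34960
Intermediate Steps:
O = 1024 (O = -4*16*(-16) = -64*(-16) = 1024)
F + O = -35984 + 1024 = -34960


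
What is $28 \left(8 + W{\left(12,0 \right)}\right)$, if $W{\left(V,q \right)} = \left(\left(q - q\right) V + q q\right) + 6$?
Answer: $392$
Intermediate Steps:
$W{\left(V,q \right)} = 6 + q^{2}$ ($W{\left(V,q \right)} = \left(0 V + q^{2}\right) + 6 = \left(0 + q^{2}\right) + 6 = q^{2} + 6 = 6 + q^{2}$)
$28 \left(8 + W{\left(12,0 \right)}\right) = 28 \left(8 + \left(6 + 0^{2}\right)\right) = 28 \left(8 + \left(6 + 0\right)\right) = 28 \left(8 + 6\right) = 28 \cdot 14 = 392$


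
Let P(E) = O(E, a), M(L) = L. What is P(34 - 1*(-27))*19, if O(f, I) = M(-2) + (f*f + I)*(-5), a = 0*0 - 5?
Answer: -353058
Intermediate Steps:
a = -5 (a = 0 - 5 = -5)
O(f, I) = -2 - 5*I - 5*f**2 (O(f, I) = -2 + (f*f + I)*(-5) = -2 + (f**2 + I)*(-5) = -2 + (I + f**2)*(-5) = -2 + (-5*I - 5*f**2) = -2 - 5*I - 5*f**2)
P(E) = 23 - 5*E**2 (P(E) = -2 - 5*(-5) - 5*E**2 = -2 + 25 - 5*E**2 = 23 - 5*E**2)
P(34 - 1*(-27))*19 = (23 - 5*(34 - 1*(-27))**2)*19 = (23 - 5*(34 + 27)**2)*19 = (23 - 5*61**2)*19 = (23 - 5*3721)*19 = (23 - 18605)*19 = -18582*19 = -353058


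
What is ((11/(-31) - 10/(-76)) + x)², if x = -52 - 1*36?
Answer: 10800821329/1387684 ≈ 7783.3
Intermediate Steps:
x = -88 (x = -52 - 36 = -88)
((11/(-31) - 10/(-76)) + x)² = ((11/(-31) - 10/(-76)) - 88)² = ((11*(-1/31) - 10*(-1/76)) - 88)² = ((-11/31 + 5/38) - 88)² = (-263/1178 - 88)² = (-103927/1178)² = 10800821329/1387684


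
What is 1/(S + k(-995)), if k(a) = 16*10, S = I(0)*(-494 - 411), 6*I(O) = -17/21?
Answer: 126/35545 ≈ 0.0035448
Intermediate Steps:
I(O) = -17/126 (I(O) = (-17/21)/6 = (-17*1/21)/6 = (⅙)*(-17/21) = -17/126)
S = 15385/126 (S = -17*(-494 - 411)/126 = -17/126*(-905) = 15385/126 ≈ 122.10)
k(a) = 160
1/(S + k(-995)) = 1/(15385/126 + 160) = 1/(35545/126) = 126/35545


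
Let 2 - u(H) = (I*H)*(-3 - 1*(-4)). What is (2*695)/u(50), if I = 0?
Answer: 695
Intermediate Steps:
u(H) = 2 (u(H) = 2 - 0*H*(-3 - 1*(-4)) = 2 - 0*(-3 + 4) = 2 - 0 = 2 - 1*0 = 2 + 0 = 2)
(2*695)/u(50) = (2*695)/2 = 1390*(½) = 695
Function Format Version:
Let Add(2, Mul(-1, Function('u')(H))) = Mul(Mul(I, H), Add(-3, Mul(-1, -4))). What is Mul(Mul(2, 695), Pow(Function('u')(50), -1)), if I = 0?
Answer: 695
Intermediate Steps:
Function('u')(H) = 2 (Function('u')(H) = Add(2, Mul(-1, Mul(Mul(0, H), Add(-3, Mul(-1, -4))))) = Add(2, Mul(-1, Mul(0, Add(-3, 4)))) = Add(2, Mul(-1, Mul(0, 1))) = Add(2, Mul(-1, 0)) = Add(2, 0) = 2)
Mul(Mul(2, 695), Pow(Function('u')(50), -1)) = Mul(Mul(2, 695), Pow(2, -1)) = Mul(1390, Rational(1, 2)) = 695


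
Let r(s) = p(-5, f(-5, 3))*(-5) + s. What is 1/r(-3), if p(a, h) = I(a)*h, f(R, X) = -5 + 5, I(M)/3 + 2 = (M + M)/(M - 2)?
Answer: -⅓ ≈ -0.33333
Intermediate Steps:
I(M) = -6 + 6*M/(-2 + M) (I(M) = -6 + 3*((M + M)/(M - 2)) = -6 + 3*((2*M)/(-2 + M)) = -6 + 3*(2*M/(-2 + M)) = -6 + 6*M/(-2 + M))
f(R, X) = 0
p(a, h) = 12*h/(-2 + a) (p(a, h) = (12/(-2 + a))*h = 12*h/(-2 + a))
r(s) = s (r(s) = (12*0/(-2 - 5))*(-5) + s = (12*0/(-7))*(-5) + s = (12*0*(-⅐))*(-5) + s = 0*(-5) + s = 0 + s = s)
1/r(-3) = 1/(-3) = -⅓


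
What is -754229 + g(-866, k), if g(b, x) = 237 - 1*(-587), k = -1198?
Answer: -753405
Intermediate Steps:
g(b, x) = 824 (g(b, x) = 237 + 587 = 824)
-754229 + g(-866, k) = -754229 + 824 = -753405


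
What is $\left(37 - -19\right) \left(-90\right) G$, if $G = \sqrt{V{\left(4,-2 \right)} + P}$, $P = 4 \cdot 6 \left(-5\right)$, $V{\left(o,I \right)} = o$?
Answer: $- 10080 i \sqrt{29} \approx - 54282.0 i$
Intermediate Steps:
$P = -120$ ($P = 24 \left(-5\right) = -120$)
$G = 2 i \sqrt{29}$ ($G = \sqrt{4 - 120} = \sqrt{-116} = 2 i \sqrt{29} \approx 10.77 i$)
$\left(37 - -19\right) \left(-90\right) G = \left(37 - -19\right) \left(-90\right) 2 i \sqrt{29} = \left(37 + 19\right) \left(-90\right) 2 i \sqrt{29} = 56 \left(-90\right) 2 i \sqrt{29} = - 5040 \cdot 2 i \sqrt{29} = - 10080 i \sqrt{29}$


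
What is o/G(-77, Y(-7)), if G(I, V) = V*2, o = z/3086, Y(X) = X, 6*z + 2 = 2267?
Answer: -755/86408 ≈ -0.0087376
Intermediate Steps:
z = 755/2 (z = -⅓ + (⅙)*2267 = -⅓ + 2267/6 = 755/2 ≈ 377.50)
o = 755/6172 (o = (755/2)/3086 = (755/2)*(1/3086) = 755/6172 ≈ 0.12233)
G(I, V) = 2*V
o/G(-77, Y(-7)) = 755/(6172*((2*(-7)))) = (755/6172)/(-14) = (755/6172)*(-1/14) = -755/86408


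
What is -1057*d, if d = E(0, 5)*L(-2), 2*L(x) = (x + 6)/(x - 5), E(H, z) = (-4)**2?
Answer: 4832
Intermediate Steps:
E(H, z) = 16
L(x) = (6 + x)/(2*(-5 + x)) (L(x) = ((x + 6)/(x - 5))/2 = ((6 + x)/(-5 + x))/2 = (6 + x)/(2*(-5 + x)))
d = -32/7 (d = 16*((6 - 2)/(2*(-5 - 2))) = 16*((1/2)*4/(-7)) = 16*((1/2)*(-1/7)*4) = 16*(-2/7) = -32/7 ≈ -4.5714)
-1057*d = -1057*(-32/7) = 4832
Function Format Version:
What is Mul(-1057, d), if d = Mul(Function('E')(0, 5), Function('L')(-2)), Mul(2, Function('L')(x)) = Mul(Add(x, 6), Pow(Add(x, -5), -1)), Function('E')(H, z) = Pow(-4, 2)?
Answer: 4832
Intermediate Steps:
Function('E')(H, z) = 16
Function('L')(x) = Mul(Rational(1, 2), Pow(Add(-5, x), -1), Add(6, x)) (Function('L')(x) = Mul(Rational(1, 2), Mul(Add(x, 6), Pow(Add(x, -5), -1))) = Mul(Rational(1, 2), Mul(Add(6, x), Pow(Add(-5, x), -1))) = Mul(Rational(1, 2), Mul(Pow(Add(-5, x), -1), Add(6, x))) = Mul(Rational(1, 2), Pow(Add(-5, x), -1), Add(6, x)))
d = Rational(-32, 7) (d = Mul(16, Mul(Rational(1, 2), Pow(Add(-5, -2), -1), Add(6, -2))) = Mul(16, Mul(Rational(1, 2), Pow(-7, -1), 4)) = Mul(16, Mul(Rational(1, 2), Rational(-1, 7), 4)) = Mul(16, Rational(-2, 7)) = Rational(-32, 7) ≈ -4.5714)
Mul(-1057, d) = Mul(-1057, Rational(-32, 7)) = 4832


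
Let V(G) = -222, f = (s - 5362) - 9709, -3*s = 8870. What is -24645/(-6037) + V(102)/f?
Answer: 1336896177/326499071 ≈ 4.0946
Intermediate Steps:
s = -8870/3 (s = -⅓*8870 = -8870/3 ≈ -2956.7)
f = -54083/3 (f = (-8870/3 - 5362) - 9709 = -24956/3 - 9709 = -54083/3 ≈ -18028.)
-24645/(-6037) + V(102)/f = -24645/(-6037) - 222/(-54083/3) = -24645*(-1/6037) - 222*(-3/54083) = 24645/6037 + 666/54083 = 1336896177/326499071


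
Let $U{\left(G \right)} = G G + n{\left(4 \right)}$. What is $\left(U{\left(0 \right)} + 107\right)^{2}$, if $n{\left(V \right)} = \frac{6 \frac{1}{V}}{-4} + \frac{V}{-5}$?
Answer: $\frac{17918289}{1600} \approx 11199.0$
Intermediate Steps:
$n{\left(V \right)} = - \frac{3}{2 V} - \frac{V}{5}$ ($n{\left(V \right)} = \frac{6}{V} \left(- \frac{1}{4}\right) + V \left(- \frac{1}{5}\right) = - \frac{3}{2 V} - \frac{V}{5}$)
$U{\left(G \right)} = - \frac{47}{40} + G^{2}$ ($U{\left(G \right)} = G G - \left(\frac{4}{5} + \frac{3}{2 \cdot 4}\right) = G^{2} - \frac{47}{40} = - \frac{47}{40} + G^{2}$)
$\left(U{\left(0 \right)} + 107\right)^{2} = \left(\left(- \frac{47}{40} + 0^{2}\right) + 107\right)^{2} = \left(\left(- \frac{47}{40} + 0\right) + 107\right)^{2} = \left(- \frac{47}{40} + 107\right)^{2} = \left(\frac{4233}{40}\right)^{2} = \frac{17918289}{1600}$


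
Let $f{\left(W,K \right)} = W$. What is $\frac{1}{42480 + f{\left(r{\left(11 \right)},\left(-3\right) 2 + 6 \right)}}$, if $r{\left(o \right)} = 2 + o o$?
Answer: $\frac{1}{42603} \approx 2.3473 \cdot 10^{-5}$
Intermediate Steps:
$r{\left(o \right)} = 2 + o^{2}$
$\frac{1}{42480 + f{\left(r{\left(11 \right)},\left(-3\right) 2 + 6 \right)}} = \frac{1}{42480 + \left(2 + 11^{2}\right)} = \frac{1}{42480 + \left(2 + 121\right)} = \frac{1}{42480 + 123} = \frac{1}{42603}$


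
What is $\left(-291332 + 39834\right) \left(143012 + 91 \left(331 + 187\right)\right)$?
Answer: $-47822344700$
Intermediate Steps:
$\left(-291332 + 39834\right) \left(143012 + 91 \left(331 + 187\right)\right) = - 251498 \left(143012 + 91 \cdot 518\right) = - 251498 \left(143012 + 47138\right) = \left(-251498\right) 190150 = -47822344700$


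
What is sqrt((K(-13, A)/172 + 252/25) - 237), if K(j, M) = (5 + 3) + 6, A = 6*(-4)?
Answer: I*sqrt(41942458)/430 ≈ 15.061*I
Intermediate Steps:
A = -24
K(j, M) = 14 (K(j, M) = 8 + 6 = 14)
sqrt((K(-13, A)/172 + 252/25) - 237) = sqrt((14/172 + 252/25) - 237) = sqrt((14*(1/172) + 252*(1/25)) - 237) = sqrt((7/86 + 252/25) - 237) = sqrt(21847/2150 - 237) = sqrt(-487703/2150) = I*sqrt(41942458)/430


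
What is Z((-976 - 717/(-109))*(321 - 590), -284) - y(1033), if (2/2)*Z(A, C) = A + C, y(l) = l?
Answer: 28280870/109 ≈ 2.5946e+5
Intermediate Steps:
Z(A, C) = A + C
Z((-976 - 717/(-109))*(321 - 590), -284) - y(1033) = ((-976 - 717/(-109))*(321 - 590) - 284) - 1*1033 = ((-976 - 717*(-1/109))*(-269) - 284) - 1033 = ((-976 + 717/109)*(-269) - 284) - 1033 = (-105667/109*(-269) - 284) - 1033 = (28424423/109 - 284) - 1033 = 28393467/109 - 1033 = 28280870/109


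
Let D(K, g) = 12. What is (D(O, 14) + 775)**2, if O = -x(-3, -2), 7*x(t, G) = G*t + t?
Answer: 619369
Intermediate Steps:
x(t, G) = t/7 + G*t/7 (x(t, G) = (G*t + t)/7 = (t + G*t)/7 = t/7 + G*t/7)
O = -3/7 (O = -(-3)*(1 - 2)/7 = -(-3)*(-1)/7 = -1*3/7 = -3/7 ≈ -0.42857)
(D(O, 14) + 775)**2 = (12 + 775)**2 = 787**2 = 619369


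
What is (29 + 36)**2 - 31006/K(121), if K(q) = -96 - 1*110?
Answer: 450678/103 ≈ 4375.5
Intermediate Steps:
K(q) = -206 (K(q) = -96 - 110 = -206)
(29 + 36)**2 - 31006/K(121) = (29 + 36)**2 - 31006/(-206) = 65**2 - 31006*(-1)/206 = 4225 - 1*(-15503/103) = 4225 + 15503/103 = 450678/103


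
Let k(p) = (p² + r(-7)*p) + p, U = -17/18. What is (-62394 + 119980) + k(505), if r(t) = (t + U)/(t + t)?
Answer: 78977447/252 ≈ 3.1340e+5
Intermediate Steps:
U = -17/18 (U = -17*1/18 = -17/18 ≈ -0.94444)
r(t) = (-17/18 + t)/(2*t) (r(t) = (t - 17/18)/(t + t) = (-17/18 + t)/((2*t)) = (-17/18 + t)*(1/(2*t)) = (-17/18 + t)/(2*t))
k(p) = p² + 395*p/252 (k(p) = (p² + ((1/36)*(-17 + 18*(-7))/(-7))*p) + p = (p² + ((1/36)*(-⅐)*(-17 - 126))*p) + p = (p² + ((1/36)*(-⅐)*(-143))*p) + p = (p² + 143*p/252) + p = p² + 395*p/252)
(-62394 + 119980) + k(505) = (-62394 + 119980) + (1/252)*505*(395 + 252*505) = 57586 + (1/252)*505*(395 + 127260) = 57586 + (1/252)*505*127655 = 57586 + 64465775/252 = 78977447/252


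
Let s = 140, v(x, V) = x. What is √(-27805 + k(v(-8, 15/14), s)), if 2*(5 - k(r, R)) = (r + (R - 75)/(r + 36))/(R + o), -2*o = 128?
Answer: I*√31472226506/1064 ≈ 166.73*I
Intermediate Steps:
o = -64 (o = -½*128 = -64)
k(r, R) = 5 - (r + (-75 + R)/(36 + r))/(2*(-64 + R)) (k(r, R) = 5 - (r + (R - 75)/(r + 36))/(2*(R - 64)) = 5 - (r + (-75 + R)/(36 + r))/(2*(-64 + R)))
√(-27805 + k(v(-8, 15/14), s)) = √(-27805 + (-22965 - 1*(-8)² - 676*(-8) + 359*140 + 10*140*(-8))/(2*(-2304 - 64*(-8) + 36*140 + 140*(-8)))) = √(-27805 + (-22965 - 1*64 + 5408 + 50260 - 11200)/(2*(-2304 + 512 + 5040 - 1120))) = √(-27805 + (½)*(-22965 - 64 + 5408 + 50260 - 11200)/2128) = √(-27805 + (½)*(1/2128)*21439) = √(-27805 + 21439/4256) = √(-118316641/4256) = I*√31472226506/1064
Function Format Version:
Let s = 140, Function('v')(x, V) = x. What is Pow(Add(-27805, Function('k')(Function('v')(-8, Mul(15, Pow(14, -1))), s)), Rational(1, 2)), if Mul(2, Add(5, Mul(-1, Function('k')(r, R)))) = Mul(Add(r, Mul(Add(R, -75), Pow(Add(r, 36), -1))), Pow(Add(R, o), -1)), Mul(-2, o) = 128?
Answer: Mul(Rational(1, 1064), I, Pow(31472226506, Rational(1, 2))) ≈ Mul(166.73, I)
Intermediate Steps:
o = -64 (o = Mul(Rational(-1, 2), 128) = -64)
Function('k')(r, R) = Add(5, Mul(Rational(-1, 2), Pow(Add(-64, R), -1), Add(r, Mul(Pow(Add(36, r), -1), Add(-75, R))))) (Function('k')(r, R) = Add(5, Mul(Rational(-1, 2), Mul(Add(r, Mul(Add(R, -75), Pow(Add(r, 36), -1))), Pow(Add(R, -64), -1)))) = Add(5, Mul(Rational(-1, 2), Mul(Add(r, Mul(Add(-75, R), Pow(Add(36, r), -1))), Pow(Add(-64, R), -1)))) = Add(5, Mul(Rational(-1, 2), Mul(Add(r, Mul(Pow(Add(36, r), -1), Add(-75, R))), Pow(Add(-64, R), -1)))) = Add(5, Mul(Rational(-1, 2), Mul(Pow(Add(-64, R), -1), Add(r, Mul(Pow(Add(36, r), -1), Add(-75, R)))))) = Add(5, Mul(Rational(-1, 2), Pow(Add(-64, R), -1), Add(r, Mul(Pow(Add(36, r), -1), Add(-75, R))))))
Pow(Add(-27805, Function('k')(Function('v')(-8, Mul(15, Pow(14, -1))), s)), Rational(1, 2)) = Pow(Add(-27805, Mul(Rational(1, 2), Pow(Add(-2304, Mul(-64, -8), Mul(36, 140), Mul(140, -8)), -1), Add(-22965, Mul(-1, Pow(-8, 2)), Mul(-676, -8), Mul(359, 140), Mul(10, 140, -8)))), Rational(1, 2)) = Pow(Add(-27805, Mul(Rational(1, 2), Pow(Add(-2304, 512, 5040, -1120), -1), Add(-22965, Mul(-1, 64), 5408, 50260, -11200))), Rational(1, 2)) = Pow(Add(-27805, Mul(Rational(1, 2), Pow(2128, -1), Add(-22965, -64, 5408, 50260, -11200))), Rational(1, 2)) = Pow(Add(-27805, Mul(Rational(1, 2), Rational(1, 2128), 21439)), Rational(1, 2)) = Pow(Add(-27805, Rational(21439, 4256)), Rational(1, 2)) = Pow(Rational(-118316641, 4256), Rational(1, 2)) = Mul(Rational(1, 1064), I, Pow(31472226506, Rational(1, 2)))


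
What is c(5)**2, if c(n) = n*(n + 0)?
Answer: 625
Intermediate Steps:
c(n) = n**2 (c(n) = n*n = n**2)
c(5)**2 = (5**2)**2 = 25**2 = 625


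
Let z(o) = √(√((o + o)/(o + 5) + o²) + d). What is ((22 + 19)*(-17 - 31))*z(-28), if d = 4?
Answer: -1968*√(2116 + 46*√104006)/23 ≈ -11140.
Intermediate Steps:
z(o) = √(4 + √(o² + 2*o/(5 + o))) (z(o) = √(√((o + o)/(o + 5) + o²) + 4) = √(√((2*o)/(5 + o) + o²) + 4) = √(√(2*o/(5 + o) + o²) + 4) = √(√(o² + 2*o/(5 + o)) + 4) = √(4 + √(o² + 2*o/(5 + o))))
((22 + 19)*(-17 - 31))*z(-28) = ((22 + 19)*(-17 - 31))*√(4 + √(-28*(2 - 28*(5 - 28))/(5 - 28))) = (41*(-48))*√(4 + √(-28*(2 - 28*(-23))/(-23))) = -1968*√(4 + √(-28*(-1/23)*(2 + 644))) = -1968*√(4 + √(-28*(-1/23)*646)) = -1968*√(4 + √(18088/23)) = -1968*√(4 + 2*√104006/23)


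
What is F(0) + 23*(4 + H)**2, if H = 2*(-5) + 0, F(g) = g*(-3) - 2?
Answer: 826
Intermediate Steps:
F(g) = -2 - 3*g (F(g) = -3*g - 2 = -2 - 3*g)
H = -10 (H = -10 + 0 = -10)
F(0) + 23*(4 + H)**2 = (-2 - 3*0) + 23*(4 - 10)**2 = (-2 + 0) + 23*(-6)**2 = -2 + 23*36 = -2 + 828 = 826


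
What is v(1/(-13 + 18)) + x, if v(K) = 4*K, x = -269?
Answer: -1341/5 ≈ -268.20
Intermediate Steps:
v(1/(-13 + 18)) + x = 4/(-13 + 18) - 269 = 4/5 - 269 = -1341/5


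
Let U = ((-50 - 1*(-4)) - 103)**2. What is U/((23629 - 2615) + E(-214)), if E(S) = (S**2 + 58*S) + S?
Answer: 22201/54184 ≈ 0.40973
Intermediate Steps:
E(S) = S**2 + 59*S
U = 22201 (U = ((-50 + 4) - 103)**2 = (-46 - 103)**2 = (-149)**2 = 22201)
U/((23629 - 2615) + E(-214)) = 22201/((23629 - 2615) - 214*(59 - 214)) = 22201/(21014 - 214*(-155)) = 22201/(21014 + 33170) = 22201/54184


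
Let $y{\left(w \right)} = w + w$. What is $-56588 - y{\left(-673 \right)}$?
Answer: $-55242$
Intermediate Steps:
$y{\left(w \right)} = 2 w$
$-56588 - y{\left(-673 \right)} = -56588 - 2 \left(-673\right) = -56588 - -1346 = -56588 + 1346 = -55242$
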